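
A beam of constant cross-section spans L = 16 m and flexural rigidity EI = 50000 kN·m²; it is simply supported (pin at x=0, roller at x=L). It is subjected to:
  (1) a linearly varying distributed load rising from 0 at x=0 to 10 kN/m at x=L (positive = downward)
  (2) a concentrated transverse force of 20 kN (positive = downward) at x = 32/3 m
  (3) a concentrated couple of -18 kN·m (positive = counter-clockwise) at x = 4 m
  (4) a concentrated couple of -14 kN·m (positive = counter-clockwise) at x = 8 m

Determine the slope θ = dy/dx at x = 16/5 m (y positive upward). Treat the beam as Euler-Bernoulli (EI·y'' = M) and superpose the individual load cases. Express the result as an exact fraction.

θ(16/5) = -9266953/506250000 rad

Load 1 — triangular load w₀=10 kN/m (0→w₀ over full span):
  θ_1 = -w₀(7L⁴-30L²x²+15x⁴)/(360LEI) = -10·(7·16⁴-30·16²·(16/5)²+15·(16/5)⁴)/(360·16·50000) = -46592/3515625 rad
Load 2 — point force P=20 kN at a=32/3 m (b=L-a=16/3):
  θ_2 = -Pb(L²-b²-3x²)/(6LEI)  [x≤a] = -20·(16/3)·(16²-(16/3)²-3·(16/5)²)/(6·16·50000) = -5536/1265625 rad
Load 3 — applied couple M₀=-18 kN·m at a=4 m (b=L-a=12):
  θ_3 = (M₀x²/(2L)+C₁)/EI  [x≤a] with C₁=M₀(3b²-L²)/(6L)=-33 = ((-18)·(16/5)²/(2·16)+(-33))/50000 = -969/1250000 rad
Load 4 — applied couple M₀=-14 kN·m at a=8 m (b=L-a=8):
  θ_4 = (M₀x²/(2L)+C₁)/EI  [x≤a] with C₁=M₀(3b²-L²)/(6L)=28/3 = ((-14)·(16/5)²/(2·16)+(28/3))/50000 = 91/937500 rad
Superposition: θ = Σ θ_i = -9266953/506250000 rad ≈ -0.018305 rad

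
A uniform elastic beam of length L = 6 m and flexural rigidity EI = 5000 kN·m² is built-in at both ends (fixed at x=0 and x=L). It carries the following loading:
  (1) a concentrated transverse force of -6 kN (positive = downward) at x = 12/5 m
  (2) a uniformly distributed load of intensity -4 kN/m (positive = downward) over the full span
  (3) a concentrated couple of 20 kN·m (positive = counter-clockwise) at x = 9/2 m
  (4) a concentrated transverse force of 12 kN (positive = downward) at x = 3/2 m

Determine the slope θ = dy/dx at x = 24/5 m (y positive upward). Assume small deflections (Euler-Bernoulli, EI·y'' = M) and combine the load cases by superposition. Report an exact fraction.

Load 1 — point force P=-6 kN at a=12/5 m (b=L-a=18/5):
  θ_1 = Pa²(L-x)(2bL-(3b+a)(L-x))/(2L³EI)  [x>a] = (-6)·(12/5)²·(6-(24/5))·(2·(18/5)·6-(3·(18/5)+(12/5))·(6-(24/5)))/(2·6³·5000) = -1026/1953125 rad
Load 2 — uniform load w=-4 kN/m over full span:
  θ_2 = -wx(L-x)(L-2x)/(12EI) = -(-4)·(24/5)·(6-(24/5))·(6-2·(24/5))/(12·5000) = -108/78125 rad
Load 3 — applied couple M₀=20 kN·m at a=9/2 m (b=L-a=3/2):
  θ_3 = (R_Ax²/2 - M_Ax - M₀(x-a))/EI  [x>a] with R_A=15/4, M_A=25/4 = ((15/4)·(24/5)²/2 - (25/4)·(24/5) - 20·((24/5)-(9/2)))/5000 = 9/6250 rad
Load 4 — point force P=12 kN at a=3/2 m (b=L-a=9/2):
  θ_4 = Pa²(L-x)(2bL-(3b+a)(L-x))/(2L³EI)  [x>a] = 12·(3/2)²·(6-(24/5))·(2·(9/2)·6-(3·(9/2)+(3/2))·(6-(24/5)))/(2·6³·5000) = 27/50000 rad
Superposition: θ = Σ θ_i = 2259/31250000 rad ≈ 0.000072 rad

θ(24/5) = 2259/31250000 rad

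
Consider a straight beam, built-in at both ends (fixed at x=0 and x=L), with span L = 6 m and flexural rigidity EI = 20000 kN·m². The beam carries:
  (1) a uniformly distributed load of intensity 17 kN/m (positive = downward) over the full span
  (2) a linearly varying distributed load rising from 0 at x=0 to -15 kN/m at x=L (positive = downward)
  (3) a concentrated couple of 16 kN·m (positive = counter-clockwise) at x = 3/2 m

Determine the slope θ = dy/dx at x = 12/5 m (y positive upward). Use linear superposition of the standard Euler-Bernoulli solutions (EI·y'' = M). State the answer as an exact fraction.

θ(12/5) = -171/625000 rad

Load 1 — uniform load w=17 kN/m over full span:
  θ_1 = -wx(L-x)(L-2x)/(12EI) = -17·(12/5)·(6-(12/5))·(6-2·(12/5))/(12·20000) = -459/625000 rad
Load 2 — triangular load w₀=-15 kN/m (0→w₀ over full span):
  θ_2 = -w₀(2x(L-x)(L-2x)(x+2L)+x²(L-x)²)/(120LEI) = -(-15)·(2·(12/5)·(6-(12/5))·(6-2·(12/5))·((12/5)+2·6)+(12/5)²·(6-(12/5))²)/(120·6·20000) = 243/625000 rad
Load 3 — applied couple M₀=16 kN·m at a=3/2 m (b=L-a=9/2):
  θ_3 = (R_Ax²/2 - M_Ax - M₀(x-a))/EI  [x>a] with R_A=3, M_A=-3 = (3·(12/5)²/2 - (-3)·(12/5) - 16·((12/5)-(3/2)))/20000 = 9/125000 rad
Superposition: θ = Σ θ_i = -171/625000 rad ≈ -0.000274 rad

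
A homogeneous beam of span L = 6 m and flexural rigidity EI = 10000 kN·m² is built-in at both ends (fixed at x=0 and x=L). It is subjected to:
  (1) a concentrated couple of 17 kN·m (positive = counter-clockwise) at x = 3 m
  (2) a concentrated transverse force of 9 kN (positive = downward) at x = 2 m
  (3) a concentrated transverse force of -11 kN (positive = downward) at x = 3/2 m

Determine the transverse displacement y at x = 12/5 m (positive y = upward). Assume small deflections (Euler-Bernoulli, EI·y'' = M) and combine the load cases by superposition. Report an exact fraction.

Load 1 — applied couple M₀=17 kN·m at a=3 m (b=L-a=3):
  y_1 = (R_Ax³/6 - M_Ax²/2)/EI  [x≤a] with R_A=17/4, M_A=17/4 = ((17/4)·(12/5)³/6 - (17/4)·(12/5)²/2)/10000 = -153/625000 m
Load 2 — point force P=9 kN at a=2 m (b=L-a=4):
  y_2 = -Pa²(L-x)²(3bL-(3b+a)(L-x))/(6L³EI)  [x>a] = -9·2²·(6-(12/5))²·(3·4·6-(3·4+2)·(6-(12/5)))/(6·6³·10000) = -243/312500 m
Load 3 — point force P=-11 kN at a=3/2 m (b=L-a=9/2):
  y_3 = -Pa²(L-x)²(3bL-(3b+a)(L-x))/(6L³EI)  [x>a] = -(-11)·(3/2)²·(6-(12/5))²·(3·(9/2)·6-(3·(9/2)+(3/2))·(6-(12/5)))/(6·6³·10000) = 2673/4000000 m
Superposition: y = Σ y_i = -7083/20000000 m ≈ -0.000354 m

y(12/5) = -7083/20000000 m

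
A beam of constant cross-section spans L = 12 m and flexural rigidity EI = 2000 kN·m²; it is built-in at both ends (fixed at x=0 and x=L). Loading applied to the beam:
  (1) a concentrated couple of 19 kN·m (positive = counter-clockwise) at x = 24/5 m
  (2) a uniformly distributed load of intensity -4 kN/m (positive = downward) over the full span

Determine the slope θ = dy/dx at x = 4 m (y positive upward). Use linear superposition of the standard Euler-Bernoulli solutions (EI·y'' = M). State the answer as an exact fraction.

θ(4) = 971/37500 rad

Load 1 — applied couple M₀=19 kN·m at a=24/5 m (b=L-a=36/5):
  θ_1 = (R_Ax²/2 - M_Ax)/EI  [x≤a] with R_A=57/25, M_A=57/25 = ((57/25)·4²/2 - (57/25)·4)/2000 = 57/12500 rad
Load 2 — uniform load w=-4 kN/m over full span:
  θ_2 = -wx(L-x)(L-2x)/(12EI) = -(-4)·4·(12-4)·(12-2·4)/(12·2000) = 8/375 rad
Superposition: θ = Σ θ_i = 971/37500 rad ≈ 0.025893 rad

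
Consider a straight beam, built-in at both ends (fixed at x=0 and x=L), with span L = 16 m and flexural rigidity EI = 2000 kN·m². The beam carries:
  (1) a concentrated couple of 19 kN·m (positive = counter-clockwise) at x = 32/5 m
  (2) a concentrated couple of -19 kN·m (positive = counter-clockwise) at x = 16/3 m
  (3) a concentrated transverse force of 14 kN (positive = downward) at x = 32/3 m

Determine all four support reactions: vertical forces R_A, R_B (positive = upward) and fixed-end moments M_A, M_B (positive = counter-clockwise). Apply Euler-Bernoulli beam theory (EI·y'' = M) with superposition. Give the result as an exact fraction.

R_A = 5071/1350 kN, M_A = 12739/675 kN·m, R_B = 13829/1350 kN, M_B = -22571/675 kN·m

Load 1 — applied couple M₀=19 kN·m at a=32/5 m (b=L-a=48/5):
  R_A = 6M₀ab/L³ = 6·19·(32/5)·(48/5)/16³ = 171/100 kN
  M_A = M₀b(2a-b)/L² = 19·(48/5)·(2·(32/5)-(48/5))/16² = 57/25 kN·m
  R_B = -6M₀ab/L³ = -6·19·(32/5)·(48/5)/16³ = -171/100 kN
  M_B = M₀a(2b-a)/L² = 19·(32/5)·(2·(48/5)-(32/5))/16² = 152/25 kN·m
Load 2 — applied couple M₀=-19 kN·m at a=16/3 m (b=L-a=32/3):
  R_A = 6M₀ab/L³ = 6·(-19)·(16/3)·(32/3)/16³ = -19/12 kN
  M_A = M₀b(2a-b)/L² = (-19)·(32/3)·(2·(16/3)-(32/3))/16² = 0 kN·m
  R_B = -6M₀ab/L³ = -6·(-19)·(16/3)·(32/3)/16³ = 19/12 kN
  M_B = M₀a(2b-a)/L² = (-19)·(16/3)·(2·(32/3)-(16/3))/16² = -19/3 kN·m
Load 3 — point force P=14 kN at a=32/3 m (b=L-a=16/3):
  R_A = Pb²(3a+b)/L³ = 14·(16/3)²·(3·(32/3)+(16/3))/16³ = 98/27 kN
  M_A = Pab²/L² = 14·(32/3)·(16/3)²/16² = 448/27 kN·m
  R_B = Pa²(a+3b)/L³ = 14·(32/3)²·((32/3)+3·(16/3))/16³ = 280/27 kN
  M_B = -Pa²b/L² = -14·(32/3)²·(16/3)/16² = -896/27 kN·m
Superposition: R_A = 5071/1350 kN, M_A = 12739/675 kN·m, R_B = 13829/1350 kN, M_B = -22571/675 kN·m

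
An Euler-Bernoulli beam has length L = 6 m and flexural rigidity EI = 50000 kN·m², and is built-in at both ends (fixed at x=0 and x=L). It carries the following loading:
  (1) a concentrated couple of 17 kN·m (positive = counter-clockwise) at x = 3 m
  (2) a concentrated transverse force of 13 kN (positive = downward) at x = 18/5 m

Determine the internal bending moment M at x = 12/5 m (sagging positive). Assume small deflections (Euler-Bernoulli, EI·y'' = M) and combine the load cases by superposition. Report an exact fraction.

Load 1 — applied couple M₀=17 kN·m at a=3 m (b=L-a=3):
  M_1 = R_Ax - M_A  [x≤a] with R_A=17/4, M_A=17/4 = (17/4)·(12/5) - (17/4) = 119/20 kN·m
Load 2 — point force P=13 kN at a=18/5 m (b=L-a=12/5):
  M_2 = Pb²(3a+b)x/L³ - Pab²/L²  [x≤a] = 13·(12/5)²·(3·(18/5)+(12/5))·(12/5)/6³ - 13·(18/5)·(12/5)²/6² = 2184/625 kN·m
Superposition: M = Σ M_i = 23611/2500 kN·m ≈ 9.444400 kN·m

M(12/5) = 23611/2500 kN·m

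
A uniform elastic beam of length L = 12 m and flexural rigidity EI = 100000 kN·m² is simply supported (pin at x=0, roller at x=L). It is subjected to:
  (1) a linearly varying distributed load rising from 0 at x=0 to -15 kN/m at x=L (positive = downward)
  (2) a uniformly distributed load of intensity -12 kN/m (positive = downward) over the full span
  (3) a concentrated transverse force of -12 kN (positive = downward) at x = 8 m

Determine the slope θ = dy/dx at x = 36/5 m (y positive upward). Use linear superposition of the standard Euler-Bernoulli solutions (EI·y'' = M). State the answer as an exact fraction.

Load 1 — triangular load w₀=-15 kN/m (0→w₀ over full span):
  θ_1 = -w₀(7L⁴-30L²x²+15x⁴)/(360LEI) = -(-15)·(7·12⁴-30·12²·(36/5)²+15·(36/5)⁴)/(360·12·100000) = -522/390625 rad
Load 2 — uniform load w=-12 kN/m over full span:
  θ_2 = -w(L³-6Lx²+4x³)/(24EI) = -(-12)·(12³-6·12·(36/5)²+4·(36/5)³)/(24·100000) = -999/390625 rad
Load 3 — point force P=-12 kN at a=8 m (b=L-a=4):
  θ_3 = -Pb(L²-b²-3x²)/(6LEI)  [x≤a] = -(-12)·4·(12²-4²-3·(36/5)²)/(6·12·100000) = -43/234375 rad
Superposition: θ = Σ θ_i = -4778/1171875 rad ≈ -0.004077 rad

θ(36/5) = -4778/1171875 rad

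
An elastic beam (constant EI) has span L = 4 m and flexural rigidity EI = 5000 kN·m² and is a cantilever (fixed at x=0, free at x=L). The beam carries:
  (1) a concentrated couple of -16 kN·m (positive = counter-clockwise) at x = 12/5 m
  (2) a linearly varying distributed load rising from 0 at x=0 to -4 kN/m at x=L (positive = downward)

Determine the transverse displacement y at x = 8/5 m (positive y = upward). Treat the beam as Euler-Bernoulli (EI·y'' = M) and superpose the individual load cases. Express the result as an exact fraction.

Load 1 — applied couple M₀=-16 kN·m at a=12/5 m (b=L-a=8/5):
  y_1 = M₀x²/(2EI)  [x≤a] = (-16)·(8/5)²/(2·5000) = -64/15625 m
Load 2 — triangular load w₀=-4 kN/m (0→w₀ over full span):
  y_2 = (w₀Lx³/12-w₀L²x²/6-w₀x⁵/(120L))/EI = ((-4)·4·(8/5)³/12-(-4)·4²·(8/5)²/6-(-4)·(8/5)⁵/(120·4))/5000 = 128512/29296875 m
Superposition: y = Σ y_i = 8512/29296875 m ≈ 0.000291 m

y(8/5) = 8512/29296875 m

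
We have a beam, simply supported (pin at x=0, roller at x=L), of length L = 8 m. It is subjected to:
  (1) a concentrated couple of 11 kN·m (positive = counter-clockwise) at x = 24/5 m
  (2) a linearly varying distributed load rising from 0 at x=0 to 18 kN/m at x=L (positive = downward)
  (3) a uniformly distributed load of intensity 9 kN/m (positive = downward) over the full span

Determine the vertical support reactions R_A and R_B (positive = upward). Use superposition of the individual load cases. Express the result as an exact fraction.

Load 1 — applied couple M₀=11 kN·m at a=24/5 m (b=L-a=16/5):
  R_A = M₀/L = 11/8 kN
  R_B = -M₀/L = -11/8 kN
Load 2 — triangular load w₀=18 kN/m (0→w₀ over full span):
  R_A = w₀L/6 = 18·8/6 = 24 kN
  R_B = w₀L/3 = 18·8/3 = 48 kN
Load 3 — uniform load w=9 kN/m over full span:
  R_A = wL/2 = 9·8/2 = 36 kN
  R_B = wL/2 = 9·8/2 = 36 kN
Superposition: R_A = 491/8 kN, R_B = 661/8 kN

R_A = 491/8 kN, R_B = 661/8 kN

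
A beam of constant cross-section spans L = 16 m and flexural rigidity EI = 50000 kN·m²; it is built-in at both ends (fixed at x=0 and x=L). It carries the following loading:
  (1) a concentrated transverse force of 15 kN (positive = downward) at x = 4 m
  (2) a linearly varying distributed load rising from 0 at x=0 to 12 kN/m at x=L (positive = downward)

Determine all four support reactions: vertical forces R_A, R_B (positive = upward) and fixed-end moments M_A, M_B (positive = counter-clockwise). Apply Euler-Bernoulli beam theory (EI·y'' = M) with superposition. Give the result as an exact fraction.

Load 1 — point force P=15 kN at a=4 m (b=L-a=12):
  R_A = Pb²(3a+b)/L³ = 15·12²·(3·4+12)/16³ = 405/32 kN
  M_A = Pab²/L² = 15·4·12²/16² = 135/4 kN·m
  R_B = Pa²(a+3b)/L³ = 15·4²·(4+3·12)/16³ = 75/32 kN
  M_B = -Pa²b/L² = -15·4²·12/16² = -45/4 kN·m
Load 2 — triangular load w₀=12 kN/m (0→w₀ over full span):
  R_A = 3w₀L/20 = 3·12·16/20 = 144/5 kN
  M_A = w₀L²/30 = 12·16²/30 = 512/5 kN·m
  R_B = 7w₀L/20 = 7·12·16/20 = 336/5 kN
  M_B = -w₀L²/20 = -12·16²/20 = -768/5 kN·m
Superposition: R_A = 6633/160 kN, M_A = 2723/20 kN·m, R_B = 11127/160 kN, M_B = -3297/20 kN·m

R_A = 6633/160 kN, M_A = 2723/20 kN·m, R_B = 11127/160 kN, M_B = -3297/20 kN·m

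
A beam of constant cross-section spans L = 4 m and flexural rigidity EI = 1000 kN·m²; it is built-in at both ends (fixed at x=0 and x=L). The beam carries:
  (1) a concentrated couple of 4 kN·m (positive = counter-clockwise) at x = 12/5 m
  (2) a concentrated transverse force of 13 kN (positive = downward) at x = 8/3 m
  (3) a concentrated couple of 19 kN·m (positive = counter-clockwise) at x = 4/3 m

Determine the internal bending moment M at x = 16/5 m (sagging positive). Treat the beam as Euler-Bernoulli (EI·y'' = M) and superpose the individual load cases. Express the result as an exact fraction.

M(16/5) = 223/375 kN·m

Load 1 — applied couple M₀=4 kN·m at a=12/5 m (b=L-a=8/5):
  M_1 = R_Ax - M_A - M₀  [x>a] with R_A=36/25, M_A=32/25 = (36/25)·(16/5) - (32/25) - 4 = -84/125 kN·m
Load 2 — point force P=13 kN at a=8/3 m (b=L-a=4/3):
  M_2 = Pa²(a+3b)(L-x)/L³ - Pa²b/L²  [x>a] = 13·(8/3)²·((8/3)+3·(4/3))·(4-(16/5))/4³ - 13·(8/3)²·(4/3)/4² = 0 kN·m
Load 3 — applied couple M₀=19 kN·m at a=4/3 m (b=L-a=8/3):
  M_3 = R_Ax - M_A - M₀  [x>a] with R_A=19/3, M_A=0 = (19/3)·(16/5) - 0 - 19 = 19/15 kN·m
Superposition: M = Σ M_i = 223/375 kN·m ≈ 0.594667 kN·m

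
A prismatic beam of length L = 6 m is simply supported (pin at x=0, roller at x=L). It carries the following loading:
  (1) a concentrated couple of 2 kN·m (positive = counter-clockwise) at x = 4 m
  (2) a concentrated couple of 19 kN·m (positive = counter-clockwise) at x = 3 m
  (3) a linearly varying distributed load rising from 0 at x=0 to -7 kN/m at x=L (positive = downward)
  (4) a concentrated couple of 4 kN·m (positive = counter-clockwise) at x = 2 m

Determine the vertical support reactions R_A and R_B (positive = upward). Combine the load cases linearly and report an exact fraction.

Load 1 — applied couple M₀=2 kN·m at a=4 m (b=L-a=2):
  R_A = M₀/L = 2/6 = 1/3 kN
  R_B = -M₀/L = -2/6 = -1/3 kN
Load 2 — applied couple M₀=19 kN·m at a=3 m (b=L-a=3):
  R_A = M₀/L = 19/6 kN
  R_B = -M₀/L = -19/6 kN
Load 3 — triangular load w₀=-7 kN/m (0→w₀ over full span):
  R_A = w₀L/6 = (-7)·6/6 = -7 kN
  R_B = w₀L/3 = (-7)·6/3 = -14 kN
Load 4 — applied couple M₀=4 kN·m at a=2 m (b=L-a=4):
  R_A = M₀/L = 4/6 = 2/3 kN
  R_B = -M₀/L = -4/6 = -2/3 kN
Superposition: R_A = -17/6 kN, R_B = -109/6 kN

R_A = -17/6 kN, R_B = -109/6 kN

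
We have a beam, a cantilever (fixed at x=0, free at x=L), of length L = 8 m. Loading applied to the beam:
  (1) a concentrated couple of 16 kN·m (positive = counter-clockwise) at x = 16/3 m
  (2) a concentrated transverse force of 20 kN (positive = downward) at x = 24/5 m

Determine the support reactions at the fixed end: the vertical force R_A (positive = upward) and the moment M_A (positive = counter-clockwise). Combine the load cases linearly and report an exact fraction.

Load 1 — applied couple M₀=16 kN·m at a=16/3 m (b=L-a=8/3):
  R_A = 0 kN
  M_A = -M₀ = -16 kN·m
Load 2 — point force P=20 kN at a=24/5 m (b=L-a=16/5):
  R_A = P = 20 kN
  M_A = Pa = 20·(24/5) = 96 kN·m
Superposition: R_A = 20 kN, M_A = 80 kN·m

R_A = 20 kN, M_A = 80 kN·m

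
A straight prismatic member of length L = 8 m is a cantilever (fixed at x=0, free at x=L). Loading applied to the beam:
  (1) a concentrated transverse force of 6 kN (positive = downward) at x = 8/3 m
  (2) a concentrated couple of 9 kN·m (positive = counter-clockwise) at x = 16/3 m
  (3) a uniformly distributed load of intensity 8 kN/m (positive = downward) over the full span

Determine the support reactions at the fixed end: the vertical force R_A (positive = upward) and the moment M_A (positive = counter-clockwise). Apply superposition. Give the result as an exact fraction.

Load 1 — point force P=6 kN at a=8/3 m (b=L-a=16/3):
  R_A = P = 6 kN
  M_A = Pa = 6·(8/3) = 16 kN·m
Load 2 — applied couple M₀=9 kN·m at a=16/3 m (b=L-a=8/3):
  R_A = 0 kN
  M_A = -M₀ = -9 kN·m
Load 3 — uniform load w=8 kN/m over full span:
  R_A = wL = 8·8 = 64 kN
  M_A = wL²/2 = 8·8²/2 = 256 kN·m
Superposition: R_A = 70 kN, M_A = 263 kN·m

R_A = 70 kN, M_A = 263 kN·m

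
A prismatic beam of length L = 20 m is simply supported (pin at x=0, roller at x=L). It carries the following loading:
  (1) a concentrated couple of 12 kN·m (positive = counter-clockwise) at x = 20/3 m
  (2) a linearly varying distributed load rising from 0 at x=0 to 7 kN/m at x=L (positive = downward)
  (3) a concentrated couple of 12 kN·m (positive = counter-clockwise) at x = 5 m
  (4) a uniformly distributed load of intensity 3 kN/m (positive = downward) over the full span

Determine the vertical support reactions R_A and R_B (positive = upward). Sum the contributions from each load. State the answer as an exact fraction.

Load 1 — applied couple M₀=12 kN·m at a=20/3 m (b=L-a=40/3):
  R_A = M₀/L = 12/20 = 3/5 kN
  R_B = -M₀/L = -12/20 = -3/5 kN
Load 2 — triangular load w₀=7 kN/m (0→w₀ over full span):
  R_A = w₀L/6 = 7·20/6 = 70/3 kN
  R_B = w₀L/3 = 7·20/3 = 140/3 kN
Load 3 — applied couple M₀=12 kN·m at a=5 m (b=L-a=15):
  R_A = M₀/L = 12/20 = 3/5 kN
  R_B = -M₀/L = -12/20 = -3/5 kN
Load 4 — uniform load w=3 kN/m over full span:
  R_A = wL/2 = 3·20/2 = 30 kN
  R_B = wL/2 = 3·20/2 = 30 kN
Superposition: R_A = 818/15 kN, R_B = 1132/15 kN

R_A = 818/15 kN, R_B = 1132/15 kN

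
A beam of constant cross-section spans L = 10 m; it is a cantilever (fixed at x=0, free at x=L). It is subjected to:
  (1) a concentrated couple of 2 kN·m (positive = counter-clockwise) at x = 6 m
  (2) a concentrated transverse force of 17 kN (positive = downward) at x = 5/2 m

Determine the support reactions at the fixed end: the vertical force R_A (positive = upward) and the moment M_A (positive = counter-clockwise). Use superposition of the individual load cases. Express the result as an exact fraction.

R_A = 17 kN, M_A = 81/2 kN·m

Load 1 — applied couple M₀=2 kN·m at a=6 m (b=L-a=4):
  R_A = 0 kN
  M_A = -M₀ = -2 kN·m
Load 2 — point force P=17 kN at a=5/2 m (b=L-a=15/2):
  R_A = P = 17 kN
  M_A = Pa = 17·(5/2) = 85/2 kN·m
Superposition: R_A = 17 kN, M_A = 81/2 kN·m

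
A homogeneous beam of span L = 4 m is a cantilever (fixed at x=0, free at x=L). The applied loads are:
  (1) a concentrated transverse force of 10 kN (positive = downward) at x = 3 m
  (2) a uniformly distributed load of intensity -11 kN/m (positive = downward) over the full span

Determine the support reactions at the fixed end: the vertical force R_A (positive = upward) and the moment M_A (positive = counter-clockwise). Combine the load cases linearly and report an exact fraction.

R_A = -34 kN, M_A = -58 kN·m

Load 1 — point force P=10 kN at a=3 m (b=L-a=1):
  R_A = P = 10 kN
  M_A = Pa = 10·3 = 30 kN·m
Load 2 — uniform load w=-11 kN/m over full span:
  R_A = wL = (-11)·4 = -44 kN
  M_A = wL²/2 = (-11)·4²/2 = -88 kN·m
Superposition: R_A = -34 kN, M_A = -58 kN·m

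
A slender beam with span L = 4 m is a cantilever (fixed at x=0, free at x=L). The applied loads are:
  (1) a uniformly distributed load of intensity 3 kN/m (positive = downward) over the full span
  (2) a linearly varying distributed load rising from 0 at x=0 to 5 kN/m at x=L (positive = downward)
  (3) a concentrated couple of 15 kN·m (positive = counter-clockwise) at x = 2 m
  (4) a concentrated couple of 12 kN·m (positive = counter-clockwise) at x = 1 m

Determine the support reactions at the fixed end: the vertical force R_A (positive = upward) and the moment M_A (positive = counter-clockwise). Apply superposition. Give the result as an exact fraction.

R_A = 22 kN, M_A = 71/3 kN·m

Load 1 — uniform load w=3 kN/m over full span:
  R_A = wL = 3·4 = 12 kN
  M_A = wL²/2 = 3·4²/2 = 24 kN·m
Load 2 — triangular load w₀=5 kN/m (0→w₀ over full span):
  R_A = w₀L/2 = 5·4/2 = 10 kN
  M_A = w₀L²/3 = 5·4²/3 = 80/3 kN·m
Load 3 — applied couple M₀=15 kN·m at a=2 m (b=L-a=2):
  R_A = 0 kN
  M_A = -M₀ = -15 kN·m
Load 4 — applied couple M₀=12 kN·m at a=1 m (b=L-a=3):
  R_A = 0 kN
  M_A = -M₀ = -12 kN·m
Superposition: R_A = 22 kN, M_A = 71/3 kN·m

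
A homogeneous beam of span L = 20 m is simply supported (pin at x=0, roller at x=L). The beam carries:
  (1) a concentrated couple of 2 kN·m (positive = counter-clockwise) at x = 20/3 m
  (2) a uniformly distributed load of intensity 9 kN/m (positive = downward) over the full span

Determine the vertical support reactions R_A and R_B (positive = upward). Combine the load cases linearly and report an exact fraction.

Load 1 — applied couple M₀=2 kN·m at a=20/3 m (b=L-a=40/3):
  R_A = M₀/L = 2/20 = 1/10 kN
  R_B = -M₀/L = -2/20 = -1/10 kN
Load 2 — uniform load w=9 kN/m over full span:
  R_A = wL/2 = 9·20/2 = 90 kN
  R_B = wL/2 = 9·20/2 = 90 kN
Superposition: R_A = 901/10 kN, R_B = 899/10 kN

R_A = 901/10 kN, R_B = 899/10 kN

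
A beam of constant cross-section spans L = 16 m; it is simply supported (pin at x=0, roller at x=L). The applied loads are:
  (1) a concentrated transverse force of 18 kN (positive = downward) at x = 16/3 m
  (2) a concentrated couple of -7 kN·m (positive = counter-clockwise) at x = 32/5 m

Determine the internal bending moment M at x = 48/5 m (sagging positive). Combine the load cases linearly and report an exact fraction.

M(48/5) = 206/5 kN·m

Load 1 — point force P=18 kN at a=16/3 m (b=L-a=32/3):
  M_1 = Pa(L-x)/L  [x>a] = 18·(16/3)·(16-(48/5))/16 = 192/5 kN·m
Load 2 — applied couple M₀=-7 kN·m at a=32/5 m (b=L-a=48/5):
  M_2 = M₀x/L - M₀  [x>a] = (-7)·(48/5)/16 - (-7) = 14/5 kN·m
Superposition: M = Σ M_i = 206/5 kN·m ≈ 41.200000 kN·m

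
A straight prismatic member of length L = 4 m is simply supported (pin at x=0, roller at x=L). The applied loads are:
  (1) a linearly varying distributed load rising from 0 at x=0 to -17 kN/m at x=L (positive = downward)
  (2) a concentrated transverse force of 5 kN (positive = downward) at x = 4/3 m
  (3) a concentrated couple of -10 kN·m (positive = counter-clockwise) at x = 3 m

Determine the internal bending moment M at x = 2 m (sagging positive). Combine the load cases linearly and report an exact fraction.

M(2) = -56/3 kN·m

Load 1 — triangular load w₀=-17 kN/m (0→w₀ over full span):
  M_1 = w₀Lx/6 - w₀x³/(6L) = (-17)·4·2/6 - (-17)·2³/(6·4) = -17 kN·m
Load 2 — point force P=5 kN at a=4/3 m (b=L-a=8/3):
  M_2 = Pa(L-x)/L  [x>a] = 5·(4/3)·(4-2)/4 = 10/3 kN·m
Load 3 — applied couple M₀=-10 kN·m at a=3 m (b=L-a=1):
  M_3 = M₀x/L  [x≤a] = (-10)·2/4 = -5 kN·m
Superposition: M = Σ M_i = -56/3 kN·m ≈ -18.666667 kN·m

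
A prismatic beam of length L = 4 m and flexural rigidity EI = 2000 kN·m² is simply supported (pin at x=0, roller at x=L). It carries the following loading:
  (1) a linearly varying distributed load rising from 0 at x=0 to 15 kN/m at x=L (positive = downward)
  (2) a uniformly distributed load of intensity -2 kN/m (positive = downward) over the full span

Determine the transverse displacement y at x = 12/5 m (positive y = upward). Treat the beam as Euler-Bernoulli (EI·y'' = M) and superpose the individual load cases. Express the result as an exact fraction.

y(12/5) = -3496/390625 m

Load 1 — triangular load w₀=15 kN/m (0→w₀ over full span):
  y_1 = -w₀x(7L⁴-10L²x²+3x⁴)/(360LEI) = -15·(12/5)·(7·4⁴-10·4²·(12/5)²+3·(12/5)⁴)/(360·4·2000) = -4736/390625 m
Load 2 — uniform load w=-2 kN/m over full span:
  y_2 = -wx(L³-2Lx²+x³)/(24EI) = -(-2)·(12/5)·(4³-2·4·(12/5)²+(12/5)³)/(24·2000) = 248/78125 m
Superposition: y = Σ y_i = -3496/390625 m ≈ -0.008950 m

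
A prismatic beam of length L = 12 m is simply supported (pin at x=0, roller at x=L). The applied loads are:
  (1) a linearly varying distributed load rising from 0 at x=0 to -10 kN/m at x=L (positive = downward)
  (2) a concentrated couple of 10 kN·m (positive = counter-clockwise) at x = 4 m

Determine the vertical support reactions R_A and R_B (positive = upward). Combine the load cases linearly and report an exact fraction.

R_A = -115/6 kN, R_B = -245/6 kN

Load 1 — triangular load w₀=-10 kN/m (0→w₀ over full span):
  R_A = w₀L/6 = (-10)·12/6 = -20 kN
  R_B = w₀L/3 = (-10)·12/3 = -40 kN
Load 2 — applied couple M₀=10 kN·m at a=4 m (b=L-a=8):
  R_A = M₀/L = 10/12 = 5/6 kN
  R_B = -M₀/L = -10/12 = -5/6 kN
Superposition: R_A = -115/6 kN, R_B = -245/6 kN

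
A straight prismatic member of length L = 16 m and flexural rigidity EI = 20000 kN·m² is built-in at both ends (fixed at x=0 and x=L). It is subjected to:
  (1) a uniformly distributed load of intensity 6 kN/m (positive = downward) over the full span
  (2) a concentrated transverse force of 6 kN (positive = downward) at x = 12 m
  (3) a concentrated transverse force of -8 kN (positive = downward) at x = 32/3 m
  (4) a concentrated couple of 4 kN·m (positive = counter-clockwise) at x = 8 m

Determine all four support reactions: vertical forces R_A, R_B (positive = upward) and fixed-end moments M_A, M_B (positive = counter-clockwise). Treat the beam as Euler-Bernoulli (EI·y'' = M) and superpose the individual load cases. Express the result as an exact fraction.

R_A = 20407/432 kN, M_A = 6697/54 kN·m, R_B = 20201/432 kN, M_B = -6563/54 kN·m

Load 1 — uniform load w=6 kN/m over full span:
  R_A = wL/2 = 6·16/2 = 48 kN
  M_A = wL²/12 = 6·16²/12 = 128 kN·m
  R_B = wL/2 = 6·16/2 = 48 kN
  M_B = -wL²/12 = -6·16²/12 = -128 kN·m
Load 2 — point force P=6 kN at a=12 m (b=L-a=4):
  R_A = Pb²(3a+b)/L³ = 6·4²·(3·12+4)/16³ = 15/16 kN
  M_A = Pab²/L² = 6·12·4²/16² = 9/2 kN·m
  R_B = Pa²(a+3b)/L³ = 6·12²·(12+3·4)/16³ = 81/16 kN
  M_B = -Pa²b/L² = -6·12²·4/16² = -27/2 kN·m
Load 3 — point force P=-8 kN at a=32/3 m (b=L-a=16/3):
  R_A = Pb²(3a+b)/L³ = (-8)·(16/3)²·(3·(32/3)+(16/3))/16³ = -56/27 kN
  M_A = Pab²/L² = (-8)·(32/3)·(16/3)²/16² = -256/27 kN·m
  R_B = Pa²(a+3b)/L³ = (-8)·(32/3)²·((32/3)+3·(16/3))/16³ = -160/27 kN
  M_B = -Pa²b/L² = -(-8)·(32/3)²·(16/3)/16² = 512/27 kN·m
Load 4 — applied couple M₀=4 kN·m at a=8 m (b=L-a=8):
  R_A = 6M₀ab/L³ = 6·4·8·8/16³ = 3/8 kN
  M_A = M₀b(2a-b)/L² = 4·8·(2·8-8)/16² = 1 kN·m
  R_B = -6M₀ab/L³ = -6·4·8·8/16³ = -3/8 kN
  M_B = M₀a(2b-a)/L² = 4·8·(2·8-8)/16² = 1 kN·m
Superposition: R_A = 20407/432 kN, M_A = 6697/54 kN·m, R_B = 20201/432 kN, M_B = -6563/54 kN·m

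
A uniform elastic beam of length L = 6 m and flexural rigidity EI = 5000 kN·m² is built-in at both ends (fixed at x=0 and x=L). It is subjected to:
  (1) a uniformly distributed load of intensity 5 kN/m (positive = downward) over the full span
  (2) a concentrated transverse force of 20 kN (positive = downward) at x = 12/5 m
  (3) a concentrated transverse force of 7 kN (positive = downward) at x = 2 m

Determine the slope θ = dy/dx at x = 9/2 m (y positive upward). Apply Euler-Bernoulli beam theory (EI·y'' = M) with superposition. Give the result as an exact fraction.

Load 1 — uniform load w=5 kN/m over full span:
  θ_1 = -wx(L-x)(L-2x)/(12EI) = -5·(9/2)·(6-(9/2))·(6-2·(9/2))/(12·5000) = 27/16000 rad
Load 2 — point force P=20 kN at a=12/5 m (b=L-a=18/5):
  θ_2 = Pa²(L-x)(2bL-(3b+a)(L-x))/(2L³EI)  [x>a] = 20·(12/5)²·(6-(9/2))·(2·(18/5)·6-(3·(18/5)+(12/5))·(6-(9/2)))/(2·6³·5000) = 117/62500 rad
Load 3 — point force P=7 kN at a=2 m (b=L-a=4):
  θ_3 = Pa²(L-x)(2bL-(3b+a)(L-x))/(2L³EI)  [x>a] = 7·2²·(6-(9/2))·(2·4·6-(3·4+2)·(6-(9/2)))/(2·6³·5000) = 21/40000 rad
Superposition: θ = Σ θ_i = 8169/2000000 rad ≈ 0.004084 rad

θ(9/2) = 8169/2000000 rad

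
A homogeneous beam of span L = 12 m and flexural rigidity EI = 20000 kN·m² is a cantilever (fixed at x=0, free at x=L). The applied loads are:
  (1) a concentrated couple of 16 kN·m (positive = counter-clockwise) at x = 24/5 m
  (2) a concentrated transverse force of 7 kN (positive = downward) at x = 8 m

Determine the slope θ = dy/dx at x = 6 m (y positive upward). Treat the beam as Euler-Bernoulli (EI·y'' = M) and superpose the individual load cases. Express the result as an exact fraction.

Load 1 — applied couple M₀=16 kN·m at a=24/5 m (b=L-a=36/5):
  θ_1 = M₀a/EI  [x>a] = 16·(24/5)/20000 = 12/3125 rad
Load 2 — point force P=7 kN at a=8 m (b=L-a=4):
  θ_2 = -Px(2a-x)/(2EI)  [x≤a] = -7·6·(2·8-6)/(2·20000) = -21/2000 rad
Superposition: θ = Σ θ_i = -333/50000 rad ≈ -0.006660 rad

θ(6) = -333/50000 rad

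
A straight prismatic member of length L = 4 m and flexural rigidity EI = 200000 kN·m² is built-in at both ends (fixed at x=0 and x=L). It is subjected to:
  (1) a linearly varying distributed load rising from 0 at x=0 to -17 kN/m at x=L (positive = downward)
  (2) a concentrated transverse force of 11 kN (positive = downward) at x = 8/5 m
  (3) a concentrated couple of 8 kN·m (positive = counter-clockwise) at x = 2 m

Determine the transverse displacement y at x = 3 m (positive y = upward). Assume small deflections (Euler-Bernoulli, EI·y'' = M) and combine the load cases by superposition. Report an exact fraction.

Load 1 — triangular load w₀=-17 kN/m (0→w₀ over full span):
  y_1 = -w₀x²(L-x)²(x+2L)/(120LEI) = -(-17)·3²·(4-3)²·(3+2·4)/(120·4·200000) = 561/32000000 m
Load 2 — point force P=11 kN at a=8/5 m (b=L-a=12/5):
  y_2 = -Pa²(L-x)²(3bL-(3b+a)(L-x))/(6L³EI)  [x>a] = -11·(8/5)²·(4-3)²·(3·(12/5)·4-(3·(12/5)+(8/5))·(4-3))/(6·4³·200000) = -11/1500000 m
Load 3 — applied couple M₀=8 kN·m at a=2 m (b=L-a=2):
  y_3 = (R_Ax³/6 - M_Ax²/2 - M₀(x-a)²/2)/EI  [x>a] with R_A=3, M_A=2 = (3·3³/6 - 2·3²/2 - 8·(3-2)²/2)/200000 = 1/400000 m
Superposition: y = Σ y_i = 1219/96000000 m ≈ 0.000013 m

y(3) = 1219/96000000 m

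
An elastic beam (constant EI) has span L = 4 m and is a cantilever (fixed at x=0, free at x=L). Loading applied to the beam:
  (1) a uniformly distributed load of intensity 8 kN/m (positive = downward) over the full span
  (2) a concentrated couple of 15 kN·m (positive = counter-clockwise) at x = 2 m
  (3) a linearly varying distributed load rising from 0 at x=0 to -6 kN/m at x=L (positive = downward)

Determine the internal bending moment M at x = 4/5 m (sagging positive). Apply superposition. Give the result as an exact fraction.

M(4/5) = -429/125 kN·m

Load 1 — uniform load w=8 kN/m over full span:
  M_1 = -w(L-x)²/2 = -8·(4-(4/5))²/2 = -1024/25 kN·m
Load 2 — applied couple M₀=15 kN·m at a=2 m (b=L-a=2):
  M_2 = M₀  [x≤a] = 15 = 15 kN·m
Load 3 — triangular load w₀=-6 kN/m (0→w₀ over full span):
  M_3 = w₀Lx/2 - w₀L²/3 - w₀x³/(6L) = (-6)·4·(4/5)/2 - (-6)·4²/3 - (-6)·(4/5)³/(6·4) = 2816/125 kN·m
Superposition: M = Σ M_i = -429/125 kN·m ≈ -3.432000 kN·m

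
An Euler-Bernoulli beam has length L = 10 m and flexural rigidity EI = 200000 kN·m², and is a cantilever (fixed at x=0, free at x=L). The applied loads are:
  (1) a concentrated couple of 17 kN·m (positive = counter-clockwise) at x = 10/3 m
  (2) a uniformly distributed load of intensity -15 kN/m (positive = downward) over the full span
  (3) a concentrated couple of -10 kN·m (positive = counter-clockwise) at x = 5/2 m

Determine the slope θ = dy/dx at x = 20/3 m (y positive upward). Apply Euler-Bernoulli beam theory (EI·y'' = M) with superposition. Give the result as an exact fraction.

θ(20/3) = 13171/1080000 rad

Load 1 — applied couple M₀=17 kN·m at a=10/3 m (b=L-a=20/3):
  θ_1 = M₀a/EI  [x>a] = 17·(10/3)/200000 = 17/60000 rad
Load 2 — uniform load w=-15 kN/m over full span:
  θ_2 = -wx(x²-3Lx+3L²)/(6EI) = -(-15)·(20/3)·((20/3)²-3·10·(20/3)+3·10²)/(6·200000) = 13/1080 rad
Load 3 — applied couple M₀=-10 kN·m at a=5/2 m (b=L-a=15/2):
  θ_3 = M₀a/EI  [x>a] = (-10)·(5/2)/200000 = -1/8000 rad
Superposition: θ = Σ θ_i = 13171/1080000 rad ≈ 0.012195 rad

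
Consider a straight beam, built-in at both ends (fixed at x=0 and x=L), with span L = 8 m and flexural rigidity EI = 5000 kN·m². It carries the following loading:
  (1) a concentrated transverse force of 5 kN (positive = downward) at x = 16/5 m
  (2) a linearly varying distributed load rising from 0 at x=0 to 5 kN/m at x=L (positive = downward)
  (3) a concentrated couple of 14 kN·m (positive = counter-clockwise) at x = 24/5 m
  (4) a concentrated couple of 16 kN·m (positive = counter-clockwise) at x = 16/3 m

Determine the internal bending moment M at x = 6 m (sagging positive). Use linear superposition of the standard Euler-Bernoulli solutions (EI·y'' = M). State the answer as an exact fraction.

M(6) = -309/50 kN·m

Load 1 — point force P=5 kN at a=16/5 m (b=L-a=24/5):
  M_1 = Pa²(a+3b)(L-x)/L³ - Pa²b/L²  [x>a] = 5·(16/5)²·((16/5)+3·(24/5))·(8-6)/8³ - 5·(16/5)²·(24/5)/8² = -8/25 kN·m
Load 2 — triangular load w₀=5 kN/m (0→w₀ over full span):
  M_2 = 3w₀Lx/20 - w₀L²/30 - w₀x³/(6L) = 3·5·8·6/20 - 5·8²/30 - 5·6³/(6·8) = 17/6 kN·m
Load 3 — applied couple M₀=14 kN·m at a=24/5 m (b=L-a=16/5):
  M_3 = R_Ax - M_A - M₀  [x>a] with R_A=63/25, M_A=112/25 = (63/25)·6 - (112/25) - 14 = -84/25 kN·m
Load 4 — applied couple M₀=16 kN·m at a=16/3 m (b=L-a=8/3):
  M_4 = R_Ax - M_A - M₀  [x>a] with R_A=8/3, M_A=16/3 = (8/3)·6 - (16/3) - 16 = -16/3 kN·m
Superposition: M = Σ M_i = -309/50 kN·m ≈ -6.180000 kN·m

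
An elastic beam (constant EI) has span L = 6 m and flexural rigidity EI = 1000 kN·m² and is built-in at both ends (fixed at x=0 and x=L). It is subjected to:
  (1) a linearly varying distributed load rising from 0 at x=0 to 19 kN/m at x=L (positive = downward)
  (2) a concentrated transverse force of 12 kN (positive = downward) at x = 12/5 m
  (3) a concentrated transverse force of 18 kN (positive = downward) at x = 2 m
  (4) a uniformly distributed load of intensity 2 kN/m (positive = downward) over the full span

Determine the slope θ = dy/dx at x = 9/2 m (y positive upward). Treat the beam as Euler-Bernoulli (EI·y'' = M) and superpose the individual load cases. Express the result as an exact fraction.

Load 1 — triangular load w₀=19 kN/m (0→w₀ over full span):
  θ_1 = -w₀(2x(L-x)(L-2x)(x+2L)+x²(L-x)²)/(120LEI) = -19·(2·(9/2)·(6-(9/2))·(6-2·(9/2))·((9/2)+2·6)+(9/2)²·(6-(9/2))²)/(120·6·1000) = 21033/1280000 rad
Load 2 — point force P=12 kN at a=12/5 m (b=L-a=18/5):
  θ_2 = Pa²(L-x)(2bL-(3b+a)(L-x))/(2L³EI)  [x>a] = 12·(12/5)²·(6-(9/2))·(2·(18/5)·6-(3·(18/5)+(12/5))·(6-(9/2)))/(2·6³·1000) = 351/62500 rad
Load 3 — point force P=18 kN at a=2 m (b=L-a=4):
  θ_3 = Pa²(L-x)(2bL-(3b+a)(L-x))/(2L³EI)  [x>a] = 18·2²·(6-(9/2))·(2·4·6-(3·4+2)·(6-(9/2)))/(2·6³·1000) = 27/4000 rad
Load 4 — uniform load w=2 kN/m over full span:
  θ_4 = -wx(L-x)(L-2x)/(12EI) = -2·(9/2)·(6-(9/2))·(6-2·(9/2))/(12·1000) = 27/8000 rad
Superposition: θ = Σ θ_i = 1029537/32000000 rad ≈ 0.032173 rad

θ(9/2) = 1029537/32000000 rad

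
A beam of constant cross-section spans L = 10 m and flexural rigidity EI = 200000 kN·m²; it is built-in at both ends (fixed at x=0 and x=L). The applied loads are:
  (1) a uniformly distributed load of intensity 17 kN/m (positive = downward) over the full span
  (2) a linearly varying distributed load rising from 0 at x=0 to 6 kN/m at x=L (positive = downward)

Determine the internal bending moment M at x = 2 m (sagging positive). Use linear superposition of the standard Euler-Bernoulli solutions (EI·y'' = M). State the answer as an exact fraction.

Load 1 — uniform load w=17 kN/m over full span:
  M_1 = wLx/2 - wL²/12 - wx²/2 = 17·10·2/2 - 17·10²/12 - 17·2²/2 = -17/3 kN·m
Load 2 — triangular load w₀=6 kN/m (0→w₀ over full span):
  M_2 = 3w₀Lx/20 - w₀L²/30 - w₀x³/(6L) = 3·6·10·2/20 - 6·10²/30 - 6·2³/(6·10) = -14/5 kN·m
Superposition: M = Σ M_i = -127/15 kN·m ≈ -8.466667 kN·m

M(2) = -127/15 kN·m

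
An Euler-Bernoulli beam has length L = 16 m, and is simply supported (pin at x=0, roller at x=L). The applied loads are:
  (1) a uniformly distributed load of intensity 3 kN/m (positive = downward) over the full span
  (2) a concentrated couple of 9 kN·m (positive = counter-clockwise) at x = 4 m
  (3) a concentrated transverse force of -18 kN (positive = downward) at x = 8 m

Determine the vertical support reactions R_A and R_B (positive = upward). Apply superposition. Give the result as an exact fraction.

Load 1 — uniform load w=3 kN/m over full span:
  R_A = wL/2 = 3·16/2 = 24 kN
  R_B = wL/2 = 3·16/2 = 24 kN
Load 2 — applied couple M₀=9 kN·m at a=4 m (b=L-a=12):
  R_A = M₀/L = 9/16 kN
  R_B = -M₀/L = -9/16 kN
Load 3 — point force P=-18 kN at a=8 m (b=L-a=8):
  R_A = Pb/L = (-18)·8/16 = -9 kN
  R_B = Pa/L = (-18)·8/16 = -9 kN
Superposition: R_A = 249/16 kN, R_B = 231/16 kN

R_A = 249/16 kN, R_B = 231/16 kN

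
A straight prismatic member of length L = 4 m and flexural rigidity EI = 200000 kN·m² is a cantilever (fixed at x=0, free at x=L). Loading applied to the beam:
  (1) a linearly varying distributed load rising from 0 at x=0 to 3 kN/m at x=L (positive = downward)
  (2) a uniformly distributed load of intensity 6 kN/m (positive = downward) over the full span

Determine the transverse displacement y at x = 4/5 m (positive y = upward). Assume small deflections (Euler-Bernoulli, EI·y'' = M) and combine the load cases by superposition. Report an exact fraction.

Load 1 — triangular load w₀=3 kN/m (0→w₀ over full span):
  y_1 = (w₀Lx³/12-w₀L²x²/6-w₀x⁵/(120L))/EI = (3·4·(4/5)³/12-3·4²·(4/5)²/6-3·(4/5)⁵/(120·4))/200000 = -2251/97656250 m
Load 2 — uniform load w=6 kN/m over full span:
  y_2 = -wx²(x²-4Lx+6L²)/(24EI) = -6·(4/5)²·((4/5)²-4·4·(4/5)+6·4²)/(24·200000) = -131/1953125 m
Superposition: y = Σ y_i = -8801/97656250 m ≈ -0.000090 m

y(4/5) = -8801/97656250 m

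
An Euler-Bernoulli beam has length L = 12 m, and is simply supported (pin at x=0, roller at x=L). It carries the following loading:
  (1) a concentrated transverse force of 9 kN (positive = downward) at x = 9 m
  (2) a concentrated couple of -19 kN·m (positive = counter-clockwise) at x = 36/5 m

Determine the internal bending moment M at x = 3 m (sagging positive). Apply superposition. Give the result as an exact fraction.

Load 1 — point force P=9 kN at a=9 m (b=L-a=3):
  M_1 = Pbx/L  [x≤a] = 9·3·3/12 = 27/4 kN·m
Load 2 — applied couple M₀=-19 kN·m at a=36/5 m (b=L-a=24/5):
  M_2 = M₀x/L  [x≤a] = (-19)·3/12 = -19/4 kN·m
Superposition: M = Σ M_i = 2 kN·m ≈ 2.000000 kN·m

M(3) = 2 kN·m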